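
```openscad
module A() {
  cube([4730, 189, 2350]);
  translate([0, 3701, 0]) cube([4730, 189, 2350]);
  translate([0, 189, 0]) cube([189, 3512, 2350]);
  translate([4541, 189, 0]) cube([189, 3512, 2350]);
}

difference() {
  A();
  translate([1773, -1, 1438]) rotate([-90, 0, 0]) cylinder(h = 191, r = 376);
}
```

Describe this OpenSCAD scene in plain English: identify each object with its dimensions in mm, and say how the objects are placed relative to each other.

A is the wall frame of a small rectangular building: four walls, each 2350 mm tall and 189 mm thick, enclosing a footprint 4730 mm (x) by 3890 mm (y) outside-to-outside, with no floor or roof. The front and back walls (the −y and +y sides) span the full width; the two side walls fit between them.

The house frame has a circular hole of radius 376 mm through its front wall, centred at (x = 1773, z = 1438).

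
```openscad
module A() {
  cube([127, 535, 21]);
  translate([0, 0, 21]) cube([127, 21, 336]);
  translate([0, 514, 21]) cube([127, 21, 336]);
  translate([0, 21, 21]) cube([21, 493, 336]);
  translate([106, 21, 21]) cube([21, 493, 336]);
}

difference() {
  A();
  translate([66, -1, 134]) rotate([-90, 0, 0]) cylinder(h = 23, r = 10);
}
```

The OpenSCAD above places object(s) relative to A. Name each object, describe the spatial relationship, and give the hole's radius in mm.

A is an open box. The open box has a circular hole through its front wall. The hole's radius is 10 mm.

The subtracted cylinder has r = 10 mm.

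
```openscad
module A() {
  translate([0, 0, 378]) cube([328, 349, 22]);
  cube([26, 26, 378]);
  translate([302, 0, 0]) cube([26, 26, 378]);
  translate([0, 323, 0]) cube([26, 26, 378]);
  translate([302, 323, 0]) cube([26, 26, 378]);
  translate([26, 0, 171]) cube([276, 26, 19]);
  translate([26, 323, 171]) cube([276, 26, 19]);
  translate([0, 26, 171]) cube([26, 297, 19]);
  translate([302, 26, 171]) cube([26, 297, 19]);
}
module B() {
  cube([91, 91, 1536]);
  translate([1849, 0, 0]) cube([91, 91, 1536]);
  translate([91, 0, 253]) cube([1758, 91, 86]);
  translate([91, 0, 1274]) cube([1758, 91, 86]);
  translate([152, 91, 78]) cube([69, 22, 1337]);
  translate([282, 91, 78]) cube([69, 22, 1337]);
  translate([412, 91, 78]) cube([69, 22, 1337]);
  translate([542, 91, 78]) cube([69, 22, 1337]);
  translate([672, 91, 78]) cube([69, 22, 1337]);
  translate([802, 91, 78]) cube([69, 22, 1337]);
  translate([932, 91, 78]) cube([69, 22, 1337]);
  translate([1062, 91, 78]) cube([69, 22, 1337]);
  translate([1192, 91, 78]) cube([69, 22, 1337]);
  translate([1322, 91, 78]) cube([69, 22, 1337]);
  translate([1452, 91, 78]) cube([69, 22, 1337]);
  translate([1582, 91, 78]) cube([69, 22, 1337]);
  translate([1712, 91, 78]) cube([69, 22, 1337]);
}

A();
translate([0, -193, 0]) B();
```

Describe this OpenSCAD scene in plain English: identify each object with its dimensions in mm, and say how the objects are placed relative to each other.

A is a simple wooden stool: a rectangular seat 328 mm (x) by 349 mm (y), 22 mm thick, top face at z = 400 mm, on four square legs, each 26×26 mm in cross-section. The legs rest on z = 0, each flush with a corner of the seat. Four stretchers, 26 mm wide and 19 mm tall, connect adjacent legs with their undersides at z = 171 mm, each running between the inner faces of the legs it joins and aligned with the legs' outer faces on the other axis.

B is a fence section. Two 91×91 mm posts, 1536 mm tall, stand on the floor with a clear span of 1758 mm between their inner faces. Two horizontal rails of 91×86 mm section span the gap between the posts with their undersides at z = 253 mm and z = 1274 mm, flush with the posts' −y face. 13 pickets, each 69 mm wide, 22 mm thick and 1337 mm tall, are fixed to the +y face of the rails with their bottoms at z = 78 mm, evenly spaced across the span with equal gaps (rounded down to the nearest mm) at the −x end and between each pair — any rounding remainder accumulates at the +x end.

The fence section is on the floor beside the stool on its −y side.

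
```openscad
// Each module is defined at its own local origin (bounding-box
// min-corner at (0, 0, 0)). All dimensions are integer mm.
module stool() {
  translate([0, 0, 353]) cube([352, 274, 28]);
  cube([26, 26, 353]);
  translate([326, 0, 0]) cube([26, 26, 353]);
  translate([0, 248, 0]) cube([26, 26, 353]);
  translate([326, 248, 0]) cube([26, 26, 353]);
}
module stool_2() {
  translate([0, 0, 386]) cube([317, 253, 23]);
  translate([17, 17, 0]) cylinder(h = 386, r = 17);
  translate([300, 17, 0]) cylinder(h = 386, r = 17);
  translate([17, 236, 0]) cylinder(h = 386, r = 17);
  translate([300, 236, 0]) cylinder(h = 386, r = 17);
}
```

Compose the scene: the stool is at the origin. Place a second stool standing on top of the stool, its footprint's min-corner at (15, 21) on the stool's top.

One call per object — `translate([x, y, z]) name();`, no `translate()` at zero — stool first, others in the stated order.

stool();
translate([15, 21, 381]) stool_2();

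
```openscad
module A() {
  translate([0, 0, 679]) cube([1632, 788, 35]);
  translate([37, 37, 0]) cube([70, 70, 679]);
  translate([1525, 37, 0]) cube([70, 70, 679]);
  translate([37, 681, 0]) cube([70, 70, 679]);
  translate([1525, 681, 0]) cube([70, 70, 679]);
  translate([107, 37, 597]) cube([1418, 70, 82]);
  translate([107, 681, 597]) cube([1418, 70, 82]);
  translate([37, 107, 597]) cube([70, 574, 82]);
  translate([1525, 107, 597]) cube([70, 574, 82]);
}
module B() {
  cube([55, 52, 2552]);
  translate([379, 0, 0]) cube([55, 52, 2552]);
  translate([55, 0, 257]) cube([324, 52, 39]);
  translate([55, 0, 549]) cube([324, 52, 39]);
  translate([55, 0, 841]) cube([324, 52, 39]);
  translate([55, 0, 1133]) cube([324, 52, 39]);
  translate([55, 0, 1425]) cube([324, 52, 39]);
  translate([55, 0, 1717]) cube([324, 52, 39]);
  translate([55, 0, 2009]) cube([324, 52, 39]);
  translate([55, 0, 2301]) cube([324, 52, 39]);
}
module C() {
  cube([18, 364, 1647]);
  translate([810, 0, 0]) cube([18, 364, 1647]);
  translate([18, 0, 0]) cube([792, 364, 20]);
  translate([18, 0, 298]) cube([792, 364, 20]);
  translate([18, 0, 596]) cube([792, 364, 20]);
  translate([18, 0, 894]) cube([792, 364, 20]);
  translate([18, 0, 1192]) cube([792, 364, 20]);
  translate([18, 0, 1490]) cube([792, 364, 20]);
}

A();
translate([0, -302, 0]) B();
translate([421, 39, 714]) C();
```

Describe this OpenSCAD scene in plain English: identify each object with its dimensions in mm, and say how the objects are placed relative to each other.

A is a table: top 1632 mm (x) × 788 mm (y), 35 mm thick, upper face at z = 714 mm, on four 70×70 mm square legs, each inset 37 mm from the nearest pair of top edges, running from z = 0 to the bottom of the top. Four apron rails, 70 mm thick and 82 mm tall, run between adjacent legs with their top edges flush with the underside of the top and their outer faces flush with the legs' outer faces.

B is a straight ladder. Two 55×52 mm vertical rails, 2552 mm tall, stand 434 mm apart (outside-to-outside) with their front faces coplanar on the −y side. 8 rungs, each 52 mm deep and 39 mm tall, span between the inner faces of the rails, front faces flush with the rails. The lowest rung's underside is at z = 257 mm and rungs are spaced 292 mm apart (underside to underside).

C is an open bookshelf. Two side panels, each 18 mm thick, 364 mm deep and 1647 mm tall, stand 828 mm apart (outside-to-outside). Between them sit 6 shelves, each 20 mm thick and 364 mm deep, spanning the full gap between the sides. The bottom shelf rests on the floor (its underside at z = 0) and the clear gap between one shelf's top and the next shelf's underside is 278 mm.

The ladder is on the floor beside the table on its −y side. The bookshelf is on top of the table.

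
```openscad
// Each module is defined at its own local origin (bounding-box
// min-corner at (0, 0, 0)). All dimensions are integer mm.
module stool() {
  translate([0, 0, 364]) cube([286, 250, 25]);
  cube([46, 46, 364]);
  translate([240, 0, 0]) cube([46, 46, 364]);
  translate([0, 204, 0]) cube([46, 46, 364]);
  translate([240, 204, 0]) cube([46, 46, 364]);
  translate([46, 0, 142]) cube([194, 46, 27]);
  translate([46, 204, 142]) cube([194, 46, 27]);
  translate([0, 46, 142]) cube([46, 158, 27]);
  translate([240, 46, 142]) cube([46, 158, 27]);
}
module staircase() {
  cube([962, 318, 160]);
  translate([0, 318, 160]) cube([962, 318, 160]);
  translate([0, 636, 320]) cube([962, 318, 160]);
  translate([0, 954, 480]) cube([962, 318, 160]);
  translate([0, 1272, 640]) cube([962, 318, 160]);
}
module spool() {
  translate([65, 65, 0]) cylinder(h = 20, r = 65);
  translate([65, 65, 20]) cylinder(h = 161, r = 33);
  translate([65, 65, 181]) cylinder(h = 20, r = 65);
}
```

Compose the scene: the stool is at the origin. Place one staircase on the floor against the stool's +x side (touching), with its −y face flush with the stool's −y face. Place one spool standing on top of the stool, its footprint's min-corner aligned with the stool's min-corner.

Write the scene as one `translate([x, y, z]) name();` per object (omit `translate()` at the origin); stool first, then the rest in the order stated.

stool();
translate([286, 0, 0]) staircase();
translate([0, 0, 389]) spool();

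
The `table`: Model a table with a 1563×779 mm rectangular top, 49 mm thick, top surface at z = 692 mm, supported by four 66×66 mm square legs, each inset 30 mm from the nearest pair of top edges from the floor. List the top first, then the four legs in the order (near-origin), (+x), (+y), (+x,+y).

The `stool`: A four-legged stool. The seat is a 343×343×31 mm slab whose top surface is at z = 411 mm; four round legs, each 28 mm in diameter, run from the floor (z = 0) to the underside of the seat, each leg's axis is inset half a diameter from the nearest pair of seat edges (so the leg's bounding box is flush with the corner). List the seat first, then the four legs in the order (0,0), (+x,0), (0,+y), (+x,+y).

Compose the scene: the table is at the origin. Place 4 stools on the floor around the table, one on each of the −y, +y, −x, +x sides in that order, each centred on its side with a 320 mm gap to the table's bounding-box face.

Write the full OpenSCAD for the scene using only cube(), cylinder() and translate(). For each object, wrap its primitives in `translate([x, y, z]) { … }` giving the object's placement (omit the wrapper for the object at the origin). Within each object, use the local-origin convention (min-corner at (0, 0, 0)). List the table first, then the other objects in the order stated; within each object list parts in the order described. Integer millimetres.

translate([0, 0, 643]) cube([1563, 779, 49]);
translate([30, 30, 0]) cube([66, 66, 643]);
translate([1467, 30, 0]) cube([66, 66, 643]);
translate([30, 683, 0]) cube([66, 66, 643]);
translate([1467, 683, 0]) cube([66, 66, 643]);
translate([610, -663, 0]) {
  translate([0, 0, 380]) cube([343, 343, 31]);
  translate([14, 14, 0]) cylinder(h = 380, r = 14);
  translate([329, 14, 0]) cylinder(h = 380, r = 14);
  translate([14, 329, 0]) cylinder(h = 380, r = 14);
  translate([329, 329, 0]) cylinder(h = 380, r = 14);
}
translate([610, 1099, 0]) {
  translate([0, 0, 380]) cube([343, 343, 31]);
  translate([14, 14, 0]) cylinder(h = 380, r = 14);
  translate([329, 14, 0]) cylinder(h = 380, r = 14);
  translate([14, 329, 0]) cylinder(h = 380, r = 14);
  translate([329, 329, 0]) cylinder(h = 380, r = 14);
}
translate([-663, 218, 0]) {
  translate([0, 0, 380]) cube([343, 343, 31]);
  translate([14, 14, 0]) cylinder(h = 380, r = 14);
  translate([329, 14, 0]) cylinder(h = 380, r = 14);
  translate([14, 329, 0]) cylinder(h = 380, r = 14);
  translate([329, 329, 0]) cylinder(h = 380, r = 14);
}
translate([1883, 218, 0]) {
  translate([0, 0, 380]) cube([343, 343, 31]);
  translate([14, 14, 0]) cylinder(h = 380, r = 14);
  translate([329, 14, 0]) cylinder(h = 380, r = 14);
  translate([14, 329, 0]) cylinder(h = 380, r = 14);
  translate([329, 329, 0]) cylinder(h = 380, r = 14);
}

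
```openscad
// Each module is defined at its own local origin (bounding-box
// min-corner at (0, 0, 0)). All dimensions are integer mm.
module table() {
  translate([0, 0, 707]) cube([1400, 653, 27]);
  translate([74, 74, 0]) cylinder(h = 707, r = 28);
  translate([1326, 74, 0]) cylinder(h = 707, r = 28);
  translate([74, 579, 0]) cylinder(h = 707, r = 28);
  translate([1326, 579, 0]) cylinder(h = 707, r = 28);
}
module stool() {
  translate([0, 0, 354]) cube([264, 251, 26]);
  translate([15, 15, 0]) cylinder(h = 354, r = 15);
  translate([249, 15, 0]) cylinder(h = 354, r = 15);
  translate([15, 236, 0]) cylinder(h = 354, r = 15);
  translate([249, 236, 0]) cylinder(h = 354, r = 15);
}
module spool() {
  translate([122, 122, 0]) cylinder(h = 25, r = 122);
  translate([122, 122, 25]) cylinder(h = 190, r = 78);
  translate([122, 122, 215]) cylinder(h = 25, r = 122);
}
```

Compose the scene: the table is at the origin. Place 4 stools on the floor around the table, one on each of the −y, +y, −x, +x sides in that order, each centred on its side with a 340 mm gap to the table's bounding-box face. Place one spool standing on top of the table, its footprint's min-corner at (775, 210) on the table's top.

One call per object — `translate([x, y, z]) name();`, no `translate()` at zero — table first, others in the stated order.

table();
translate([568, -591, 0]) stool();
translate([568, 993, 0]) stool();
translate([-604, 201, 0]) stool();
translate([1740, 201, 0]) stool();
translate([775, 210, 734]) spool();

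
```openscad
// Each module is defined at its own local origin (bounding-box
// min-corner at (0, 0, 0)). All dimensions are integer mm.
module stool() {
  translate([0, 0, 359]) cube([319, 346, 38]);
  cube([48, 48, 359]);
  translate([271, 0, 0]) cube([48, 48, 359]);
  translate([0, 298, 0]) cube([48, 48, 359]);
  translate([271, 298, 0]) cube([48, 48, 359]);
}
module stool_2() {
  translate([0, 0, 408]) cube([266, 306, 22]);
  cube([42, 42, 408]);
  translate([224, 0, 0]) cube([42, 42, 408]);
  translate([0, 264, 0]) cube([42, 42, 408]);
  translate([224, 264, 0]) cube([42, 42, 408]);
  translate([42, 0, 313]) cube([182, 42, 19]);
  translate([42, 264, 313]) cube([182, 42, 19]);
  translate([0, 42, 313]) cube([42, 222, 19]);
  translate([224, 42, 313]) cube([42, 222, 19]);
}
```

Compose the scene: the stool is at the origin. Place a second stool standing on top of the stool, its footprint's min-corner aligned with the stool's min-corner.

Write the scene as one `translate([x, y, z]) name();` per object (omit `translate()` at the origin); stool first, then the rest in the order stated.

stool();
translate([0, 0, 397]) stool_2();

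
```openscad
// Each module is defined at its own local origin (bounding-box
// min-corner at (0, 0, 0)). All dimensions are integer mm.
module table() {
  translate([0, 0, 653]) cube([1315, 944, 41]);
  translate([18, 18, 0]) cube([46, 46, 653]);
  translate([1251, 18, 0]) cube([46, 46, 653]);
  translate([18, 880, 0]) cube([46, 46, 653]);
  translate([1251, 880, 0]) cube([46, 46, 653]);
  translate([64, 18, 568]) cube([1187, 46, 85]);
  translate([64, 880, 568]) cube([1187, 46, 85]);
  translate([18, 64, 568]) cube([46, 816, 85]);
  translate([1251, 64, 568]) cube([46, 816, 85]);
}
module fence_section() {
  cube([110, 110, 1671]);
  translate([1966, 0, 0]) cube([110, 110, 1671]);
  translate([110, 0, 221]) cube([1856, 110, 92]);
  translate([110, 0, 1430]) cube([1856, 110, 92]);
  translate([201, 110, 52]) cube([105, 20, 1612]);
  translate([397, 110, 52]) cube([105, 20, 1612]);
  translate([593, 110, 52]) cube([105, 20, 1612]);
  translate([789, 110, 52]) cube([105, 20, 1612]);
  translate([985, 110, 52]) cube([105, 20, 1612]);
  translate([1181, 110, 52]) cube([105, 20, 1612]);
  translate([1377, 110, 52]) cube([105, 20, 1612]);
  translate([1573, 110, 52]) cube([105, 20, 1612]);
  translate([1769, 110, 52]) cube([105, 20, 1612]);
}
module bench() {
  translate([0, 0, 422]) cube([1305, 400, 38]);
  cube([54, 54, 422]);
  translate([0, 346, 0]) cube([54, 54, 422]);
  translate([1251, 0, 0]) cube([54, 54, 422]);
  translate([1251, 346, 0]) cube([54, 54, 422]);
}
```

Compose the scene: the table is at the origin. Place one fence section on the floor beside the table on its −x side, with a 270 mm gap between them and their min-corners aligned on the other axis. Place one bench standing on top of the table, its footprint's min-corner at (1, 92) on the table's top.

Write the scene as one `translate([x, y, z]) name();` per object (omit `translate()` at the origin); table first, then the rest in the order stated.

table();
translate([-2346, 0, 0]) fence_section();
translate([1, 92, 694]) bench();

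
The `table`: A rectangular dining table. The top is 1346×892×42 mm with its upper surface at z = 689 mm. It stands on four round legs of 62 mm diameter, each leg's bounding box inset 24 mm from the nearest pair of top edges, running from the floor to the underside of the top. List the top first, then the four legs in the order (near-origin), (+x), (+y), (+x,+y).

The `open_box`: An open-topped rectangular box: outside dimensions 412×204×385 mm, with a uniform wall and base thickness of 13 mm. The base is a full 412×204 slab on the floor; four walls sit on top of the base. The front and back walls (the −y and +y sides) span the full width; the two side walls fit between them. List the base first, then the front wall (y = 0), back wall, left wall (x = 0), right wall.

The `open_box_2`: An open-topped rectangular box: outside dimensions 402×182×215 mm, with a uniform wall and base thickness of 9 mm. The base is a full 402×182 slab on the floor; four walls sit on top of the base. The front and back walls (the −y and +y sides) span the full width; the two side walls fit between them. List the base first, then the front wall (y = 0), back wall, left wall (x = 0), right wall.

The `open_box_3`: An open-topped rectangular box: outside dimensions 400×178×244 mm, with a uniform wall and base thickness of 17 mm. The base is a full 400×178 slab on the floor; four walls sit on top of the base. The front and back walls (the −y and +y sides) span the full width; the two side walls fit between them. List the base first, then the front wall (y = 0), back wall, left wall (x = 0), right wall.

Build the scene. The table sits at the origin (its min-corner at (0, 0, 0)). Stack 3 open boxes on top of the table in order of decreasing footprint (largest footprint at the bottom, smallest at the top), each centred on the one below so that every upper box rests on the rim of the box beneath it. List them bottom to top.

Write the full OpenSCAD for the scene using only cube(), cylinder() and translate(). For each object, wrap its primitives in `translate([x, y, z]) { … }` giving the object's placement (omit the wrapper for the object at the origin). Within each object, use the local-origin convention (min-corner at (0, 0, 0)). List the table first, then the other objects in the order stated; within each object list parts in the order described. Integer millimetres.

translate([0, 0, 647]) cube([1346, 892, 42]);
translate([55, 55, 0]) cylinder(h = 647, r = 31);
translate([1291, 55, 0]) cylinder(h = 647, r = 31);
translate([55, 837, 0]) cylinder(h = 647, r = 31);
translate([1291, 837, 0]) cylinder(h = 647, r = 31);
translate([467, 344, 689]) {
  cube([412, 204, 13]);
  translate([0, 0, 13]) cube([412, 13, 372]);
  translate([0, 191, 13]) cube([412, 13, 372]);
  translate([0, 13, 13]) cube([13, 178, 372]);
  translate([399, 13, 13]) cube([13, 178, 372]);
}
translate([472, 355, 1074]) {
  cube([402, 182, 9]);
  translate([0, 0, 9]) cube([402, 9, 206]);
  translate([0, 173, 9]) cube([402, 9, 206]);
  translate([0, 9, 9]) cube([9, 164, 206]);
  translate([393, 9, 9]) cube([9, 164, 206]);
}
translate([473, 357, 1289]) {
  cube([400, 178, 17]);
  translate([0, 0, 17]) cube([400, 17, 227]);
  translate([0, 161, 17]) cube([400, 17, 227]);
  translate([0, 17, 17]) cube([17, 144, 227]);
  translate([383, 17, 17]) cube([17, 144, 227]);
}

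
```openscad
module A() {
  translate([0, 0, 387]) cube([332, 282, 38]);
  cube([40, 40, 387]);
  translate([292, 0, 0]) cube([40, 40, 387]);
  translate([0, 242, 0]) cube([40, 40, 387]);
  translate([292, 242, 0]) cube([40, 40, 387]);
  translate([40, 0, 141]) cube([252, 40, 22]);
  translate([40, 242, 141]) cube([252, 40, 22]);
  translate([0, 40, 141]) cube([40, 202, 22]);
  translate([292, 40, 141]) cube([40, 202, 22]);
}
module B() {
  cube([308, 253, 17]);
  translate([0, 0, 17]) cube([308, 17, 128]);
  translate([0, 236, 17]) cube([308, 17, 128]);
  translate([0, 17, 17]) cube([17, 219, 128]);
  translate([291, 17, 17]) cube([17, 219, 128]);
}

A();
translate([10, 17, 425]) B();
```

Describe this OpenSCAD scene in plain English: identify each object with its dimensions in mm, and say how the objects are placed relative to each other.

A is a four-legged stool. The seat is 332×282 mm, 38 mm thick, top at z = 425 mm. It stands on four square legs, each 40×40 mm in cross-section, from z = 0 to the seat underside, each flush with a corner of the seat. Four stretchers, 40 mm wide and 22 mm tall, connect adjacent legs with their undersides at z = 141 mm, each running between the inner faces of the legs it joins and aligned with the legs' outer faces on the other axis.

B is an open-topped rectangular box: outside dimensions 308×253×145 mm, with a uniform wall and base thickness of 17 mm. The base is a full 308×253 slab on the floor; four walls sit on top of the base. The front and back walls (the −y and +y sides) span the full width; the two side walls fit between them.

The open box is on top of the stool.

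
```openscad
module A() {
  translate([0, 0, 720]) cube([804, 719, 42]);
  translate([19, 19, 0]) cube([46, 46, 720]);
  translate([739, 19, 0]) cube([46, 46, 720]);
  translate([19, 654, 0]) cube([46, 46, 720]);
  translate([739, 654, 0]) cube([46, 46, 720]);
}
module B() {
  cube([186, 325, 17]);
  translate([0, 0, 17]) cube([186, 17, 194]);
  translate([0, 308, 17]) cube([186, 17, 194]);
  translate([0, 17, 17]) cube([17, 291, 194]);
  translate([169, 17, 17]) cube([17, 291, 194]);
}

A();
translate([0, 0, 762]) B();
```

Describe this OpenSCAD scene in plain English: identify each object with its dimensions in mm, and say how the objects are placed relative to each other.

A is a rectangular dining table. The top is 804×719×42 mm with its upper surface at z = 762 mm. It stands on four 46×46 mm square legs, each inset 19 mm from the nearest pair of top edges, running from the floor to the underside of the top.

B is an open-topped rectangular box: outside dimensions 186×325×211 mm, with a uniform wall and base thickness of 17 mm. The base is a full 186×325 slab on the floor; four walls sit on top of the base. The front and back walls (the −y and +y sides) span the full width; the two side walls fit between them.

The open box is on top of the table.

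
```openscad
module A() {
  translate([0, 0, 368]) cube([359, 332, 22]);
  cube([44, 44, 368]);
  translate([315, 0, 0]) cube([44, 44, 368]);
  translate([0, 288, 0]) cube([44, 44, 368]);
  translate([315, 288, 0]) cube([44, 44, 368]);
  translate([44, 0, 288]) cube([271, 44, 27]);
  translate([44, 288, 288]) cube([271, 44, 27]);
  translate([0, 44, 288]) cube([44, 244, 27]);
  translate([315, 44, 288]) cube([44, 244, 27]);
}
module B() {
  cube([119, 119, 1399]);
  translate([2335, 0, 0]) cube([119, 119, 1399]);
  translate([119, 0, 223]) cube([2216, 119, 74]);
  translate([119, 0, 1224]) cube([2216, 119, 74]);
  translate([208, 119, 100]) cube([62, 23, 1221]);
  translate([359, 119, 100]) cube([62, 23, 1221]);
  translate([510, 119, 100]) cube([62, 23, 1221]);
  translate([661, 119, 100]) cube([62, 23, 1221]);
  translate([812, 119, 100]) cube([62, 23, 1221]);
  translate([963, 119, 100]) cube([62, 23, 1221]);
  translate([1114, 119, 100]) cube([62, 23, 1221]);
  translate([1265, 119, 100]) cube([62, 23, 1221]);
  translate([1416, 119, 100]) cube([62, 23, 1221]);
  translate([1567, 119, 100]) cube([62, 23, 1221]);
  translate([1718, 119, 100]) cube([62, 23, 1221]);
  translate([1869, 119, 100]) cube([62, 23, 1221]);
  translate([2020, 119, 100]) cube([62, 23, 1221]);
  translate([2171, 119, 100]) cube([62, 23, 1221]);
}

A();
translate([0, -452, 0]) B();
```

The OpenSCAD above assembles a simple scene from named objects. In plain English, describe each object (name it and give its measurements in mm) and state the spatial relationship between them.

A is a four-legged stool. The seat is a 359×332×22 mm slab whose top surface is at z = 390 mm; four square legs, each 44×44 mm in cross-section, run from the floor (z = 0) to the underside of the seat, each flush with a corner of the seat. Four stretchers, 44 mm wide and 27 mm tall, connect adjacent legs with their undersides at z = 288 mm, each running between the inner faces of the legs it joins and aligned with the legs' outer faces on the other axis.

B is a fence section. Two 119×119 mm posts, 1399 mm tall, stand on the floor with a clear span of 2216 mm between their inner faces. Two horizontal rails of 119×74 mm section span the gap between the posts with their undersides at z = 223 mm and z = 1224 mm, flush with the posts' −y face. 14 pickets, each 62 mm wide, 23 mm thick and 1221 mm tall, are fixed to the +y face of the rails with their bottoms at z = 100 mm, evenly spaced across the span with equal gaps (rounded down to the nearest mm) at the −x end and between each pair — any rounding remainder accumulates at the +x end.

The fence section is on the floor beside the stool on its −y side.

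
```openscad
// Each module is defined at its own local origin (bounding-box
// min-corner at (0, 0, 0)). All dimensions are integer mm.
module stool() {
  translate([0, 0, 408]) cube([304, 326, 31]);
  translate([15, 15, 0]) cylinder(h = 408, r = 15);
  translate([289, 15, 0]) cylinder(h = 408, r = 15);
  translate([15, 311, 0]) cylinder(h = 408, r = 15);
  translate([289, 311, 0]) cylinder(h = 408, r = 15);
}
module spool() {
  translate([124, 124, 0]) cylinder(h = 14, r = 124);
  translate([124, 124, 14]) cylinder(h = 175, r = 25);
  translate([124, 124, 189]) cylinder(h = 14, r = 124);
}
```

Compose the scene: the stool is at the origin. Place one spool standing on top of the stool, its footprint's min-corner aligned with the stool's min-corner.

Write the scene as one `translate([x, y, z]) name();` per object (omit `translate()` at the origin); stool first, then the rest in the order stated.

stool();
translate([0, 0, 439]) spool();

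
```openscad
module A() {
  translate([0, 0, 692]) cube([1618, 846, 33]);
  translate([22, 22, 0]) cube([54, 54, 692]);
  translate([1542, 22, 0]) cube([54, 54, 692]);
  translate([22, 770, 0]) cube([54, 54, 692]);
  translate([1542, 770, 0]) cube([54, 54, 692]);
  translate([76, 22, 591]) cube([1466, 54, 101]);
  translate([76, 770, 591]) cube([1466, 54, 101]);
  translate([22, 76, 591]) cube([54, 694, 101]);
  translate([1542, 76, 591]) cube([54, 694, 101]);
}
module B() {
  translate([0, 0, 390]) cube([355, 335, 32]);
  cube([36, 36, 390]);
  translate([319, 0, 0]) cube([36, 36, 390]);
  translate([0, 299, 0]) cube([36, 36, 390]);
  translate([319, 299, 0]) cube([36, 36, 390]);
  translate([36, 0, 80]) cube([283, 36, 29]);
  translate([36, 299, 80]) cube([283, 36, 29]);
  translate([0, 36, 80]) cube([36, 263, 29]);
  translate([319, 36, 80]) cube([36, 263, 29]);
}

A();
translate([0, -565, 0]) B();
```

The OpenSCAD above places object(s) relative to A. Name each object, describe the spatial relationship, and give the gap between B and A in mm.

The stool's nearest face is 230 mm from the table's −y face.

A is a table. B is a stool. The stool is on the floor beside the table on its −y side. The gap between the stool and the table is 230 mm.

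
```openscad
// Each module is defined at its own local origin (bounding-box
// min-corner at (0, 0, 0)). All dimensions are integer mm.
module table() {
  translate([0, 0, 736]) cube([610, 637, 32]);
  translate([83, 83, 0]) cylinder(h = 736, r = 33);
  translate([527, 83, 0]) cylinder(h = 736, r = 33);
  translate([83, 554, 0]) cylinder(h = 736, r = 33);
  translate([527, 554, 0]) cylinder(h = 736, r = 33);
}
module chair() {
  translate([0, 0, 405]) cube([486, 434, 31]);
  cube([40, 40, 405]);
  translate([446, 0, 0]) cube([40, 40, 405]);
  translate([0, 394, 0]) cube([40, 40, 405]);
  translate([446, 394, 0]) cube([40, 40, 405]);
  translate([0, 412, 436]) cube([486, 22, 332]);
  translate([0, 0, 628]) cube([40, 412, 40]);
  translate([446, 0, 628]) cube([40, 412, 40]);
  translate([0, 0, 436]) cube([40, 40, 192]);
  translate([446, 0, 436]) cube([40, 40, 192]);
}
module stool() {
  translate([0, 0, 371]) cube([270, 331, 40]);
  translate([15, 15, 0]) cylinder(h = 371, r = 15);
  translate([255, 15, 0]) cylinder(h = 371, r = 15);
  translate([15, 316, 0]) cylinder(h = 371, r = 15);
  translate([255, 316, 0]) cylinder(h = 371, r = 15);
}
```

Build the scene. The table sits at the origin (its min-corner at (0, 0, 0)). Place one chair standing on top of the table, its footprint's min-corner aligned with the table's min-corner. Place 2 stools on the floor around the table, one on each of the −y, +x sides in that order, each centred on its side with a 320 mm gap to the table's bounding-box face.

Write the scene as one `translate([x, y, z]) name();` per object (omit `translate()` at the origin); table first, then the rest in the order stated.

table();
translate([0, 0, 768]) chair();
translate([170, -651, 0]) stool();
translate([930, 153, 0]) stool();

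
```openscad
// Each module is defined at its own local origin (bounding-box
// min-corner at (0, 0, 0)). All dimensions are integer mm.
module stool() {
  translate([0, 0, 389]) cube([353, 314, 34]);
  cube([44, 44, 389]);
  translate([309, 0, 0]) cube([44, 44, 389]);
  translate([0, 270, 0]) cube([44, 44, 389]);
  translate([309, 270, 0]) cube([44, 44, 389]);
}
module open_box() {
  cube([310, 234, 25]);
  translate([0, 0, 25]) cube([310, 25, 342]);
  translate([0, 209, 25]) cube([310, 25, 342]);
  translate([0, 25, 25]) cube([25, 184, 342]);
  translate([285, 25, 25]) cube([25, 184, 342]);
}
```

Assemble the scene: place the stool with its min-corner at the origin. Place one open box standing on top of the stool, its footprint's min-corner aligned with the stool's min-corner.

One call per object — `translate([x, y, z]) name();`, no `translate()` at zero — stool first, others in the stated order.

stool();
translate([0, 0, 423]) open_box();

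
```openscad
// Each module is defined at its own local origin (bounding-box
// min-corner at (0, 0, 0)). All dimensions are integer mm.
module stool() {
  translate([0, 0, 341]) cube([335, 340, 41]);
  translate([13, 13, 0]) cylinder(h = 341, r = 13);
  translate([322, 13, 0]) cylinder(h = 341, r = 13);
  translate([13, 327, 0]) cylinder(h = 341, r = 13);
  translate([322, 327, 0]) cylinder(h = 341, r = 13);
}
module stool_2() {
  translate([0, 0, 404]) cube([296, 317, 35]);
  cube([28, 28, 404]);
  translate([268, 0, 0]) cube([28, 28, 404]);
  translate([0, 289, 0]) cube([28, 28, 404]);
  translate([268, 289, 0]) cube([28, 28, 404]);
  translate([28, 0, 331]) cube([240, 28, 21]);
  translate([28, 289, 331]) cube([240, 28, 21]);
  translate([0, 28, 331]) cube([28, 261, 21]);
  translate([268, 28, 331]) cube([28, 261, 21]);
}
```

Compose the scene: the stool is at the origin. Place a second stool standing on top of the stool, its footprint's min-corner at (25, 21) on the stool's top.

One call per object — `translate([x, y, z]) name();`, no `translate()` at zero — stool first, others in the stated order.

stool();
translate([25, 21, 382]) stool_2();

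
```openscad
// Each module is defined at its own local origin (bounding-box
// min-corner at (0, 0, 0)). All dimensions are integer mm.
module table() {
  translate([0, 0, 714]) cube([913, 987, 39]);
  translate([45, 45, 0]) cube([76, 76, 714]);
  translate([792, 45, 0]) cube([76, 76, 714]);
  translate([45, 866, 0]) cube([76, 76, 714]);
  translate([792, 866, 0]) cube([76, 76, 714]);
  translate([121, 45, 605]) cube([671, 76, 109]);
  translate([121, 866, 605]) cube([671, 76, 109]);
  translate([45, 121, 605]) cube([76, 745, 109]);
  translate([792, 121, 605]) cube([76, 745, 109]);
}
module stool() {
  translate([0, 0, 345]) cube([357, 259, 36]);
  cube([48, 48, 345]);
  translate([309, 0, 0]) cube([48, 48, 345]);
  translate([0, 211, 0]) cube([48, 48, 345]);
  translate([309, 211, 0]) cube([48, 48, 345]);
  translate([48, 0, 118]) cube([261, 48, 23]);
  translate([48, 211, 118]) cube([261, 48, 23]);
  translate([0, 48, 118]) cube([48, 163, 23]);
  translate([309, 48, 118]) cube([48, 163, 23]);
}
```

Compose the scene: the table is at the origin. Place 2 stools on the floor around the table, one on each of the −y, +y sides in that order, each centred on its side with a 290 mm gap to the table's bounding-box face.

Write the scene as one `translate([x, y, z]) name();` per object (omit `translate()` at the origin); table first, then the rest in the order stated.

table();
translate([278, -549, 0]) stool();
translate([278, 1277, 0]) stool();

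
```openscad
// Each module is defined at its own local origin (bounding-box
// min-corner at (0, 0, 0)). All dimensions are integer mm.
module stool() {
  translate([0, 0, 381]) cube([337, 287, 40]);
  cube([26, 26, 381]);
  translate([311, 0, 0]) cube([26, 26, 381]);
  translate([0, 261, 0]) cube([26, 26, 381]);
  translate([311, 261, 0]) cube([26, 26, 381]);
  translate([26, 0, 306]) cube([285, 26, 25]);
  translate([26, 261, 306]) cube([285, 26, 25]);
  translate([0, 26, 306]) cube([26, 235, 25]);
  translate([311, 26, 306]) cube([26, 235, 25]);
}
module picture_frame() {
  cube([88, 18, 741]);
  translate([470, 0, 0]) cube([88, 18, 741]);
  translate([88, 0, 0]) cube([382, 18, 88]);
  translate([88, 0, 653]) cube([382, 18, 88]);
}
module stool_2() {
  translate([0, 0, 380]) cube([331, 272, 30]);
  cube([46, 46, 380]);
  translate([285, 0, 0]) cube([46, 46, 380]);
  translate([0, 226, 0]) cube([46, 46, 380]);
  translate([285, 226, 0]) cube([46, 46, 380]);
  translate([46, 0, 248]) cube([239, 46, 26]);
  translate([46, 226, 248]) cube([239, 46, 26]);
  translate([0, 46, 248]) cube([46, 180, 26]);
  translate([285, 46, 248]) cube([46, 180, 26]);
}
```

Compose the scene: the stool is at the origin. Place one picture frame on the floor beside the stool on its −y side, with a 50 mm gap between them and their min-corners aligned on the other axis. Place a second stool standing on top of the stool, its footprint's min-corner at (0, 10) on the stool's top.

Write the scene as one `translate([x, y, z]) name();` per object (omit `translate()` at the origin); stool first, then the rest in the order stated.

stool();
translate([0, -68, 0]) picture_frame();
translate([0, 10, 421]) stool_2();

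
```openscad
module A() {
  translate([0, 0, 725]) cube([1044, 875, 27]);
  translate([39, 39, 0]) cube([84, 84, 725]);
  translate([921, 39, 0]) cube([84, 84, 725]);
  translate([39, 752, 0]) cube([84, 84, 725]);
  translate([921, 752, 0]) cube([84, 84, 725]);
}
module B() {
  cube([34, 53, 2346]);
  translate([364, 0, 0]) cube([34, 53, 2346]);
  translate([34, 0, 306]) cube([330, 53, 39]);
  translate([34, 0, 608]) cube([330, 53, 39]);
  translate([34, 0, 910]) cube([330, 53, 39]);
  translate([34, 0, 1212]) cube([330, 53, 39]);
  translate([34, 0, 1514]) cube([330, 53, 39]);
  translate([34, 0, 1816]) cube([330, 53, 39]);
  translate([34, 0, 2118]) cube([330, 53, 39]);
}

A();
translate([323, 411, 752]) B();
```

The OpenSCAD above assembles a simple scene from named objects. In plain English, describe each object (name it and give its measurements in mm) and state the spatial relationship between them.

A is a rectangular dining table. The top is 1044×875×27 mm with its upper surface at z = 752 mm. It stands on four 84×84 mm square legs, each inset 39 mm from the nearest pair of top edges, running from the floor to the underside of the top.

B is a straight ladder. Two 34×53 mm vertical rails, 2346 mm tall, stand 398 mm apart (outside-to-outside) with their front faces coplanar on the −y side. 7 rungs, each 53 mm deep and 39 mm tall, span between the inner faces of the rails, front faces flush with the rails. The lowest rung's underside is at z = 306 mm and rungs are spaced 302 mm apart (underside to underside).

The ladder is on top of the table, centred.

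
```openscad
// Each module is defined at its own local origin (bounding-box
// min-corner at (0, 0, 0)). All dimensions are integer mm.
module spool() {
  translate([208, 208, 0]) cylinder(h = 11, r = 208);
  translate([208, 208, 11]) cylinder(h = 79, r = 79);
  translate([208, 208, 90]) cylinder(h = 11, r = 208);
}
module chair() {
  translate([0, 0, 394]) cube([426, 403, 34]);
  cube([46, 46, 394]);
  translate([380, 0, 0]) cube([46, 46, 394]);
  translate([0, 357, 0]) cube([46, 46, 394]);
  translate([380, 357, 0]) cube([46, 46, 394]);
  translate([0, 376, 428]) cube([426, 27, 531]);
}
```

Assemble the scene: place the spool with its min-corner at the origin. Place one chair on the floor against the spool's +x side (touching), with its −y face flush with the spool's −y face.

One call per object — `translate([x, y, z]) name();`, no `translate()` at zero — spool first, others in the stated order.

spool();
translate([416, 0, 0]) chair();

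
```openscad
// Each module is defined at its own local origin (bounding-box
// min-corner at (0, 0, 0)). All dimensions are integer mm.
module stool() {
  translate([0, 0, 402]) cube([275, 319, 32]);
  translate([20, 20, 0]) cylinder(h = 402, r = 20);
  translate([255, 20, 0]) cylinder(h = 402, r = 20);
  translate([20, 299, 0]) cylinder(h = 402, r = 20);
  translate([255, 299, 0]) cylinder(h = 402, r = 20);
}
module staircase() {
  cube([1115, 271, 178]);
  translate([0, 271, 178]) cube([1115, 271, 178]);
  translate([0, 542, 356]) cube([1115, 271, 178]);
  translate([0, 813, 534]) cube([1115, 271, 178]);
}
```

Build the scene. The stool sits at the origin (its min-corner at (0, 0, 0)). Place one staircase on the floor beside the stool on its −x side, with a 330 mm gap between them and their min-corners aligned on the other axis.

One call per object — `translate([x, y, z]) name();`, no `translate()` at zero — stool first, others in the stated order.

stool();
translate([-1445, 0, 0]) staircase();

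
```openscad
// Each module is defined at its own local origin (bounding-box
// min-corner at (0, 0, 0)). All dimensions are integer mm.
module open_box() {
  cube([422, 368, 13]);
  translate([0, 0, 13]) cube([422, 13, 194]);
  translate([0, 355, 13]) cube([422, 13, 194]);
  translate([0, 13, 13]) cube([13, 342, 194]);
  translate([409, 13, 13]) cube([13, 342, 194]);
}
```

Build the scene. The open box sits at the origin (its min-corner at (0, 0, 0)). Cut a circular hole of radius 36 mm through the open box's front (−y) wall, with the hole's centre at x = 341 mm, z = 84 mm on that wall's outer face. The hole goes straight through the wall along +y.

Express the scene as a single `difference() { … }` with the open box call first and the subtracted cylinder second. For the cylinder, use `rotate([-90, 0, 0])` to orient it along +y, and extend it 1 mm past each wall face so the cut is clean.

difference() {
  open_box();
  translate([341, -1, 84]) rotate([-90, 0, 0]) cylinder(h = 15, r = 36);
}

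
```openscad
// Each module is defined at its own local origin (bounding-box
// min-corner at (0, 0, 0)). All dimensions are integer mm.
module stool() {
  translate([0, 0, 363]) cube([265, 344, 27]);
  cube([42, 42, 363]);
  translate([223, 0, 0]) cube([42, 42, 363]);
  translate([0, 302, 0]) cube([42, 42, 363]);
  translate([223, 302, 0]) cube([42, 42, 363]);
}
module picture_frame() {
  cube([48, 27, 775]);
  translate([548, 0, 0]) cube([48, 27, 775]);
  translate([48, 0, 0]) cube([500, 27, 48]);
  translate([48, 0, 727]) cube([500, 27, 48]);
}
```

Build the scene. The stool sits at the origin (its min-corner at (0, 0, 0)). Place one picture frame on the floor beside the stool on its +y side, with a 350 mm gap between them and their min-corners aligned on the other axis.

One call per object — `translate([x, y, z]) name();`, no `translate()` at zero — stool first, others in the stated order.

stool();
translate([0, 694, 0]) picture_frame();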